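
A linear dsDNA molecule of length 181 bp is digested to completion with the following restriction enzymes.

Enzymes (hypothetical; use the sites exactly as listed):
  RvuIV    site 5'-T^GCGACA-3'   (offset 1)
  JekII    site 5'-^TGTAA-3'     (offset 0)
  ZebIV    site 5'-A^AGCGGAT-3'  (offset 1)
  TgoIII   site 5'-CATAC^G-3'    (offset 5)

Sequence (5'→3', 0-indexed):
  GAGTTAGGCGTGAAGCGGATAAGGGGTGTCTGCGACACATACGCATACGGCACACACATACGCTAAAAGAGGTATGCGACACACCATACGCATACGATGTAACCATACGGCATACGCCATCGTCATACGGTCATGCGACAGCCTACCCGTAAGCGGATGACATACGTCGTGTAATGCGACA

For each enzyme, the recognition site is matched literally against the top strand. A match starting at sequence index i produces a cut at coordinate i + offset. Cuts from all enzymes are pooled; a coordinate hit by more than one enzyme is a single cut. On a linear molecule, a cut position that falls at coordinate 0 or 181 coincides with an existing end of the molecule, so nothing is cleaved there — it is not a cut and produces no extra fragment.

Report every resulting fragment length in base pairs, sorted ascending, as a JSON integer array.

Per-enzyme occurrences:
  RvuIV (TGCGACA, off=1): starts [30, 74, 133, 174] → cuts [31, 75, 134, 175]
  JekII (TGTAA, off=0): starts [97, 169] → cuts [97, 169]
  ZebIV (AAGCGGAT, off=1): starts [12, 150] → cuts [13, 151]
  TgoIII (CATACG, off=5): starts [37, 43, 56, 84, 90, 103, 110, 123, 160] → cuts [42, 48, 61, 89, 95, 108, 115, 128, 165]

All cut coordinates (distinct, sorted): [13, 31, 42, 48, 61, 75, 89, 95, 97, 108, 115, 128, 134, 151, 165, 169, 175]

Fragments:
  [0,13): 13 bp
  [13,31): 18 bp
  [31,42): 11 bp
  [42,48): 6 bp
  [48,61): 13 bp
  [61,75): 14 bp
  [75,89): 14 bp
  [89,95): 6 bp
  [95,97): 2 bp
  [97,108): 11 bp
  [108,115): 7 bp
  [115,128): 13 bp
  [128,134): 6 bp
  [134,151): 17 bp
  [151,165): 14 bp
  [165,169): 4 bp
  [169,175): 6 bp
  [175,181): 6 bp

[2,4,6,6,6,6,6,7,11,11,13,13,13,14,14,14,17,18]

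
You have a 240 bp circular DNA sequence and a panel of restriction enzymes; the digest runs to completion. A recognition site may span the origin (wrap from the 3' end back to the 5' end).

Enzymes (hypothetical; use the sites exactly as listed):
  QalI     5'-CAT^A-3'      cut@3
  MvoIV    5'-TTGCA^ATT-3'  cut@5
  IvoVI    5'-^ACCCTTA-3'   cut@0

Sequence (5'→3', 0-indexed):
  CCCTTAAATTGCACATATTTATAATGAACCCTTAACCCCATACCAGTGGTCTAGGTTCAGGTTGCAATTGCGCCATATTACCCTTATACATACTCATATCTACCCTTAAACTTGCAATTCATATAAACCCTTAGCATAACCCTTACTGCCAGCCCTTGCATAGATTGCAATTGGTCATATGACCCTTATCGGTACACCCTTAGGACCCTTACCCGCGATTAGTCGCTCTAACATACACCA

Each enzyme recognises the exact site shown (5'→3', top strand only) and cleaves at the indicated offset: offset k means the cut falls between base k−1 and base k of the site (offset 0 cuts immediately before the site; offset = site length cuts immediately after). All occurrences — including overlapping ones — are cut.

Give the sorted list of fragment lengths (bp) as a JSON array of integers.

Site scan:
  QalI CATA/3: at [13, 38, 73, 88, 94, 119, 134, 158, 175, 231] ⇒ [16, 41, 76, 91, 97, 122, 137, 161, 178, 234]
  MvoIV TTGCAATT/5: at [61, 111, 164] ⇒ [66, 116, 169]
  IvoVI ACCCTTA/0: at [27, 79, 101, 126, 138, 181, 195, 204, 239] ⇒ [27, 79, 101, 126, 138, 181, 195, 204, 239]

All cut coordinates (distinct, sorted): [16, 27, 41, 66, 76, 79, 91, 97, 101, 116, 122, 126, 137, 138, 161, 169, 178, 181, 195, 204, 234, 239]

Fragment lengths:
  16→27: 11 bp
  27→41: 14 bp
  41→66: 25 bp
  66→76: 10 bp
  76→79: 3 bp
  79→91: 12 bp
  91→97: 6 bp
  97→101: 4 bp
  101→116: 15 bp
  116→122: 6 bp
  122→126: 4 bp
  126→137: 11 bp
  137→138: 1 bp
  138→161: 23 bp
  161→169: 8 bp
  169→178: 9 bp
  178→181: 3 bp
  181→195: 14 bp
  195→204: 9 bp
  204→234: 30 bp
  234→239: 5 bp
  239→16 (wrap): 240-239+16 = 17 bp

[1,3,3,4,4,5,6,6,8,9,9,10,11,11,12,14,14,15,17,23,25,30]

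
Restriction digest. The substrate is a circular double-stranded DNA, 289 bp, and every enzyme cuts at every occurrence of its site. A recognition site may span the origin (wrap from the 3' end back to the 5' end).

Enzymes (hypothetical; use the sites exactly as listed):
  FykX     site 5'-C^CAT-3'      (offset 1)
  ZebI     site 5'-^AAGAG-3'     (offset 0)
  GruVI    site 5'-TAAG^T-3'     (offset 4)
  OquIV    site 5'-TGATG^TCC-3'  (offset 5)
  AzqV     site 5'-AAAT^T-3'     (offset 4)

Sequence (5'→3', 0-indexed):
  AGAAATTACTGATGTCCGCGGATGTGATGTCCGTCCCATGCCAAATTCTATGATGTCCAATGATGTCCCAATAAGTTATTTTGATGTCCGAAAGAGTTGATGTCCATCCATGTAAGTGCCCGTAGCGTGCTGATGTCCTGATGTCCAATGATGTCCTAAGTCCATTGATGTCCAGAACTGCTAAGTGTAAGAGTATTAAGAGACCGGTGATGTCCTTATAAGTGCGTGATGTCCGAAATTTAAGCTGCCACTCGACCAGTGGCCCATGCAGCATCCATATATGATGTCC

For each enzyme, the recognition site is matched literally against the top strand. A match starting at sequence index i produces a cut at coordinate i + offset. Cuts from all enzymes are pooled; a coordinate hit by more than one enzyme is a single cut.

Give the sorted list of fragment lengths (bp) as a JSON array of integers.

[2,2,3,4,5,7,7,8,8,8,8,8,9,9,9,9,10,10,10,10,10,11,11,11,11,15,15,15,19,25]

Scan for sites:
  FykX (CCAT, off=1): starts [35, 103, 107, 161, 263, 274] → cuts [36, 104, 108, 162, 264, 275]
  ZebI (AAGAG, off=0): starts [91, 188, 197] → cuts [91, 188, 197]
  GruVI (TAAGT, off=4): starts [71, 112, 156, 181, 218] → cuts [75, 116, 160, 185, 222]
  OquIV (TGATGTCC, off=5): starts [9, 24, 50, 60, 81, 97, 130, 138, 148, 165, 207, 226, 281] → cuts [14, 29, 55, 65, 86, 102, 135, 143, 153, 170, 212, 231, 286]
  AzqV (AAATT, off=4): starts [2, 42, 235] → cuts [6, 46, 239]

Pooled cuts: [6, 14, 29, 36, 46, 55, 65, 75, 86, 91, 102, 104, 108, 116, 135, 143, 153, 160, 162, 170, 185, 188, 197, 212, 222, 231, 239, 264, 275, 286]

Fragment lengths:
  6→14: 8 bp
  14→29: 15 bp
  29→36: 7 bp
  36→46: 10 bp
  46→55: 9 bp
  55→65: 10 bp
  65→75: 10 bp
  75→86: 11 bp
  86→91: 5 bp
  91→102: 11 bp
  102→104: 2 bp
  104→108: 4 bp
  108→116: 8 bp
  116→135: 19 bp
  135→143: 8 bp
  143→153: 10 bp
  153→160: 7 bp
  160→162: 2 bp
  162→170: 8 bp
  170→185: 15 bp
  185→188: 3 bp
  188→197: 9 bp
  197→212: 15 bp
  212→222: 10 bp
  222→231: 9 bp
  231→239: 8 bp
  239→264: 25 bp
  264→275: 11 bp
  275→286: 11 bp
  286→6 (wrap): 289-286+6 = 9 bp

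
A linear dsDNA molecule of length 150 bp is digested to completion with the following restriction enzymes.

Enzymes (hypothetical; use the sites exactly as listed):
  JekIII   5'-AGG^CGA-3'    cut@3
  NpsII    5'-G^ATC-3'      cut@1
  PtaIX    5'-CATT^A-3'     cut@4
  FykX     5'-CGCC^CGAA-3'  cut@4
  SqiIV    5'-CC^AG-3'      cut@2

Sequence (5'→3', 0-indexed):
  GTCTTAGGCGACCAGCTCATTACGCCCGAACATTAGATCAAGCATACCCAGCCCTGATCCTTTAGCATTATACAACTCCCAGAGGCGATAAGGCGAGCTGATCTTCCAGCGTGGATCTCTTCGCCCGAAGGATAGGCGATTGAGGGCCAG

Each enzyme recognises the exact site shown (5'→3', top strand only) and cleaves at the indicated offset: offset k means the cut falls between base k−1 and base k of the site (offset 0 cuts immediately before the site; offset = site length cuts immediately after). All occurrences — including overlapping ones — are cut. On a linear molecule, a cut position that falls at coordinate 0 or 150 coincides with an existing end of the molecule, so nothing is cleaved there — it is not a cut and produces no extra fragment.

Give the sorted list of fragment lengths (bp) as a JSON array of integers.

[2,2,5,5,5,7,7,7,7,8,8,8,8,11,11,11,12,13,13]

Scan for sites:
  JekIII (AGGCGA, off=3): starts [5, 82, 90, 133] → cuts [8, 85, 93, 136]
  NpsII (GATC, off=1): starts [35, 55, 99, 113] → cuts [36, 56, 100, 114]
  PtaIX (CATTA, off=4): starts [17, 30, 65] → cuts [21, 34, 69]
  FykX (CGCCCGAA, off=4): starts [22, 121] → cuts [26, 125]
  SqiIV (CCAG, off=2): starts [11, 47, 78, 105, 146] → cuts [13, 49, 80, 107, 148]

All cut coordinates (distinct, sorted): [8, 13, 21, 26, 34, 36, 49, 56, 69, 80, 85, 93, 100, 107, 114, 125, 136, 148]

Fragments:
  [0,8): 8 bp
  [8,13): 5 bp
  [13,21): 8 bp
  [21,26): 5 bp
  [26,34): 8 bp
  [34,36): 2 bp
  [36,49): 13 bp
  [49,56): 7 bp
  [56,69): 13 bp
  [69,80): 11 bp
  [80,85): 5 bp
  [85,93): 8 bp
  [93,100): 7 bp
  [100,107): 7 bp
  [107,114): 7 bp
  [114,125): 11 bp
  [125,136): 11 bp
  [136,148): 12 bp
  [148,150): 2 bp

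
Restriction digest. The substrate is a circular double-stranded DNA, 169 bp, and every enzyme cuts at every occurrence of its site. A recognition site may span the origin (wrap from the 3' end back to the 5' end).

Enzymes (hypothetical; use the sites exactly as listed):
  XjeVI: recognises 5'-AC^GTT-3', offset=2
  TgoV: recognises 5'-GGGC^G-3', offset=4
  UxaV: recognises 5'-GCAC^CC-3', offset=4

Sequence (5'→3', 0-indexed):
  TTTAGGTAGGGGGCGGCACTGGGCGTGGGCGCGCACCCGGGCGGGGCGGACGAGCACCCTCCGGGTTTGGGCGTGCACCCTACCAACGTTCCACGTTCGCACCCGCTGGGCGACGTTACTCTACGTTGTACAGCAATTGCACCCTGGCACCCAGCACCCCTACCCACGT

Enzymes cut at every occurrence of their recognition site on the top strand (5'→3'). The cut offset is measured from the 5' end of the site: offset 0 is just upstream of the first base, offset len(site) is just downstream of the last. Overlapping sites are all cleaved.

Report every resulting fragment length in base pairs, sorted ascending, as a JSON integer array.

Site scan:
  XjeVI ACGTT/2: at [85, 92, 112, 122, 165] ⇒ [87, 94, 114, 124, 167]
  TgoV GGGCG/4: at [10, 20, 26, 38, 43, 68, 107] ⇒ [14, 24, 30, 42, 47, 72, 111]
  UxaV GCACCC/4: at [32, 53, 74, 98, 138, 146, 153] ⇒ [36, 57, 78, 102, 142, 150, 157]

All cut coordinates (distinct, sorted): [14, 24, 30, 36, 42, 47, 57, 72, 78, 87, 94, 102, 111, 114, 124, 142, 150, 157, 167]

Fragments:
  14→24: 10 bp
  24→30: 6 bp
  30→36: 6 bp
  36→42: 6 bp
  42→47: 5 bp
  47→57: 10 bp
  57→72: 15 bp
  72→78: 6 bp
  78→87: 9 bp
  87→94: 7 bp
  94→102: 8 bp
  102→111: 9 bp
  111→114: 3 bp
  114→124: 10 bp
  124→142: 18 bp
  142→150: 8 bp
  150→157: 7 bp
  157→167: 10 bp
  167→14 (wrap): 169-167+14 = 16 bp

[3,5,6,6,6,6,7,7,8,8,9,9,10,10,10,10,15,16,18]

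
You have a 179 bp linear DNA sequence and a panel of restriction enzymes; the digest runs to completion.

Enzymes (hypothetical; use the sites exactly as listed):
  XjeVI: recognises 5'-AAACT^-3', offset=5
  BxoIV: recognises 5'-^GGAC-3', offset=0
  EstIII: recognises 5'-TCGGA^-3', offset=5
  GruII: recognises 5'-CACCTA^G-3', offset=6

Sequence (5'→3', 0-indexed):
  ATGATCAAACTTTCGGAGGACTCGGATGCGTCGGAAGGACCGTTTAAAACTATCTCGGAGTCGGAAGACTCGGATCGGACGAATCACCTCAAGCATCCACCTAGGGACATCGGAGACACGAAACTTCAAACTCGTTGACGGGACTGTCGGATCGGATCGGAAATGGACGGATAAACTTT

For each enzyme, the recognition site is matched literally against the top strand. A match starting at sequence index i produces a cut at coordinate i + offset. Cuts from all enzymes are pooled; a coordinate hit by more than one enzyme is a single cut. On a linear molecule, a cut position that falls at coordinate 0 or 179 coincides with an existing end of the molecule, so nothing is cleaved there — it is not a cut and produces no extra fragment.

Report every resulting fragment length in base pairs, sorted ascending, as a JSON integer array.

Scan for sites:
  XjeVI AAACT/5: at [6, 46, 120, 127, 172] ⇒ [11, 51, 125, 132, 177]
  BxoIV GGAC/0: at [17, 36, 76, 104, 140, 164] ⇒ [17, 36, 76, 104, 140, 164]
  EstIII TCGGA/5: at [12, 21, 30, 54, 60, 69, 74, 109, 146, 151, 156] ⇒ [17, 26, 35, 59, 65, 74, 79, 114, 151, 156, 161]
  GruII CACCTAG/6: at [97] ⇒ [103]

Pooled cuts: [11, 17, 26, 35, 36, 51, 59, 65, 74, 76, 79, 103, 104, 114, 125, 132, 140, 151, 156, 161, 164, 177]

Fragments:
  [0,11): 11 bp
  [11,17): 6 bp
  [17,26): 9 bp
  [26,35): 9 bp
  [35,36): 1 bp
  [36,51): 15 bp
  [51,59): 8 bp
  [59,65): 6 bp
  [65,74): 9 bp
  [74,76): 2 bp
  [76,79): 3 bp
  [79,103): 24 bp
  [103,104): 1 bp
  [104,114): 10 bp
  [114,125): 11 bp
  [125,132): 7 bp
  [132,140): 8 bp
  [140,151): 11 bp
  [151,156): 5 bp
  [156,161): 5 bp
  [161,164): 3 bp
  [164,177): 13 bp
  [177,179): 2 bp

[1,1,2,2,3,3,5,5,6,6,7,8,8,9,9,9,10,11,11,11,13,15,24]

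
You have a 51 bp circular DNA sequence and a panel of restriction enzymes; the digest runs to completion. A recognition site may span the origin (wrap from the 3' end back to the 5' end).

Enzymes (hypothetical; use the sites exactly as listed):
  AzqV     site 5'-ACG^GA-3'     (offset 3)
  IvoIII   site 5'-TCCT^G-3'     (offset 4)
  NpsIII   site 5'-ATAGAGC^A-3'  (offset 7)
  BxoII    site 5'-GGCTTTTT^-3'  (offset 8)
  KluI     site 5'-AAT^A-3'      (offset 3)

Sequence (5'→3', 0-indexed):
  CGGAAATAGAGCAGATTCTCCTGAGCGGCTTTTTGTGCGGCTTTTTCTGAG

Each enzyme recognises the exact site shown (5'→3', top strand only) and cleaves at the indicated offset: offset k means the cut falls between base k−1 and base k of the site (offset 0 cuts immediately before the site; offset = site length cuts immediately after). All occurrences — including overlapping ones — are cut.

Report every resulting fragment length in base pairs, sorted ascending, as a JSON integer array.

Site scan:
  AzqV (ACGGA, off=3): no sites
  IvoIII (TCCTG, off=4): starts [18] → cuts [22]
  NpsIII (ATAGAGCA, off=7): starts [5] → cuts [12]
  BxoII (GGCTTTTT, off=8): starts [26, 38] → cuts [34, 46]
  KluI (AATA, off=3): starts [4] → cuts [7]

Pooled cuts: [7, 12, 22, 34, 46]

Fragment lengths:
  7→12: 5 bp
  12→22: 10 bp
  22→34: 12 bp
  34→46: 12 bp
  46→7 (wrap): 51-46+7 = 12 bp

[5,10,12,12,12]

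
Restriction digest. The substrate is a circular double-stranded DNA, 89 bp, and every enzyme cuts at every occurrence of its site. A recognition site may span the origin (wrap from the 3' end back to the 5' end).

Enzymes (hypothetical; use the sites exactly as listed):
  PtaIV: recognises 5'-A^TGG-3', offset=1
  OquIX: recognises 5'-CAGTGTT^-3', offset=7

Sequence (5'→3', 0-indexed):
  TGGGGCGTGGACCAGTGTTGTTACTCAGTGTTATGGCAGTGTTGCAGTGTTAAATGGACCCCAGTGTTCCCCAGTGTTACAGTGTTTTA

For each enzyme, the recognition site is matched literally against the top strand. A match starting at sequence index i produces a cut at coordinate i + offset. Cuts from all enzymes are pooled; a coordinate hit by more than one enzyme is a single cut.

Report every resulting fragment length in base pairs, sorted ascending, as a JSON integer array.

[1,3,3,8,8,10,10,13,14,19]

Per-enzyme occurrences:
  PtaIV ATGG/1: at [32, 53, 88] ⇒ [0, 33, 54]
  OquIX CAGTGTT/7: at [12, 25, 36, 44, 61, 71, 79] ⇒ [19, 32, 43, 51, 68, 78, 86]

All cut coordinates (distinct, sorted): [0, 19, 32, 33, 43, 51, 54, 68, 78, 86]

Fragment lengths:
  0→19: 19 bp
  19→32: 13 bp
  32→33: 1 bp
  33→43: 10 bp
  43→51: 8 bp
  51→54: 3 bp
  54→68: 14 bp
  68→78: 10 bp
  78→86: 8 bp
  86→0 (wrap): 89-86+0 = 3 bp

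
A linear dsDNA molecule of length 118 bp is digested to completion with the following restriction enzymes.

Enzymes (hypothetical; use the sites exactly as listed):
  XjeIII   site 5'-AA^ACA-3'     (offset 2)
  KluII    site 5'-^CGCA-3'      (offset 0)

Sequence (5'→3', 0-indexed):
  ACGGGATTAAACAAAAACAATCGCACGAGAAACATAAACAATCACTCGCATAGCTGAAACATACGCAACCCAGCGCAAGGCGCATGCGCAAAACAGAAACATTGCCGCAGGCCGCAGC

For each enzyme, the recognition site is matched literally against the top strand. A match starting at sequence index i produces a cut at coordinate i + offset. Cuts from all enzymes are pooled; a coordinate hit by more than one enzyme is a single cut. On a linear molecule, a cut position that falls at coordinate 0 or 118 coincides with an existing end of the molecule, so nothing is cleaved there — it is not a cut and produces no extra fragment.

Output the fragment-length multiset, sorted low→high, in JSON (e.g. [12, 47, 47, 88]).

Scan for sites:
  XjeIII (AAACA, off=2): starts [8, 14, 29, 35, 56, 90, 96] → cuts [10, 16, 31, 37, 58, 92, 98]
  KluII (CGCA, off=0): starts [21, 46, 63, 73, 80, 86, 105, 112] → cuts [21, 46, 63, 73, 80, 86, 105, 112]

Pooled cuts: [10, 16, 21, 31, 37, 46, 58, 63, 73, 80, 86, 92, 98, 105, 112]

Fragment lengths:
  [0,10): 10 bp
  [10,16): 6 bp
  [16,21): 5 bp
  [21,31): 10 bp
  [31,37): 6 bp
  [37,46): 9 bp
  [46,58): 12 bp
  [58,63): 5 bp
  [63,73): 10 bp
  [73,80): 7 bp
  [80,86): 6 bp
  [86,92): 6 bp
  [92,98): 6 bp
  [98,105): 7 bp
  [105,112): 7 bp
  [112,118): 6 bp

[5,5,6,6,6,6,6,6,7,7,7,9,10,10,10,12]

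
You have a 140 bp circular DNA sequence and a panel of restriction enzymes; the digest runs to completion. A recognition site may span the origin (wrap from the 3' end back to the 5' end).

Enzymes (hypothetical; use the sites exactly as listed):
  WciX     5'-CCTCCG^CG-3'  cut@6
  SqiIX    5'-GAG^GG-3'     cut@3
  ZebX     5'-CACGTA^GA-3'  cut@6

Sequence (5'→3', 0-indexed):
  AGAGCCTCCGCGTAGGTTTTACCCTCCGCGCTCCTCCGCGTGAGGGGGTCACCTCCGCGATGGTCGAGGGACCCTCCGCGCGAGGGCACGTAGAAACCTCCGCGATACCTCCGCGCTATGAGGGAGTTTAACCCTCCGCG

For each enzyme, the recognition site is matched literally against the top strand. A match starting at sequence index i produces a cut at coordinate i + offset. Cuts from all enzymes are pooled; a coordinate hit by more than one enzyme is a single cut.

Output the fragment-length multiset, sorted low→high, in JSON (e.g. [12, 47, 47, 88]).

[6,6,8,9,10,10,10,11,11,12,13,16,18]

Site scan:
  WciX (CCTCCGCG, off=6): starts [4, 22, 32, 51, 72, 96, 107, 132] → cuts [10, 28, 38, 57, 78, 102, 113, 138]
  SqiIX (GAGGG, off=3): starts [41, 65, 81, 119] → cuts [44, 68, 84, 122]
  ZebX (CACGTAGA, off=6): starts [86] → cuts [92]

Pooled cuts: [10, 28, 38, 44, 57, 68, 78, 84, 92, 102, 113, 122, 138]

Fragment lengths:
  10→28: 18 bp
  28→38: 10 bp
  38→44: 6 bp
  44→57: 13 bp
  57→68: 11 bp
  68→78: 10 bp
  78→84: 6 bp
  84→92: 8 bp
  92→102: 10 bp
  102→113: 11 bp
  113→122: 9 bp
  122→138: 16 bp
  138→10 (wrap): 140-138+10 = 12 bp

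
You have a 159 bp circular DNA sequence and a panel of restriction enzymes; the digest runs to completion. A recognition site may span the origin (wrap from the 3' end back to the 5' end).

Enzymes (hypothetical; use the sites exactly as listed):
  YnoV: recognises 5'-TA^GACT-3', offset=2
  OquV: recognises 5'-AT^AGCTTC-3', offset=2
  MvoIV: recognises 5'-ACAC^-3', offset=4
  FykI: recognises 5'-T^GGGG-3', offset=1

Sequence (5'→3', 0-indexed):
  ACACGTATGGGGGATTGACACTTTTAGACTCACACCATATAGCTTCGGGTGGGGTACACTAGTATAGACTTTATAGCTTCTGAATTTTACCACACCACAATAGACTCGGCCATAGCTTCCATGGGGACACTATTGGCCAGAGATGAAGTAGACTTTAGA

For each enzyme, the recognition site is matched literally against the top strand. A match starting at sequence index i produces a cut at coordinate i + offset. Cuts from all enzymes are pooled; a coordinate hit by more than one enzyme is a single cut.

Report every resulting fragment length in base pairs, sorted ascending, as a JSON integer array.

Per-enzyme occurrences:
  YnoV (TAGACT, off=2): starts [24, 64, 100, 148] → cuts [26, 66, 102, 150]
  OquV (ATAGCTTC, off=2): starts [38, 72, 111] → cuts [40, 74, 113]
  MvoIV (ACAC, off=4): starts [0, 17, 31, 55, 91, 126] → cuts [4, 21, 35, 59, 95, 130]
  FykI (TGGGG, off=1): starts [7, 49, 121] → cuts [8, 50, 122]

Pooled cuts: [4, 8, 21, 26, 35, 40, 50, 59, 66, 74, 95, 102, 113, 122, 130, 150]

Fragment lengths:
  4→8: 4 bp
  8→21: 13 bp
  21→26: 5 bp
  26→35: 9 bp
  35→40: 5 bp
  40→50: 10 bp
  50→59: 9 bp
  59→66: 7 bp
  66→74: 8 bp
  74→95: 21 bp
  95→102: 7 bp
  102→113: 11 bp
  113→122: 9 bp
  122→130: 8 bp
  130→150: 20 bp
  150→4 (wrap): 159-150+4 = 13 bp

[4,5,5,7,7,8,8,9,9,9,10,11,13,13,20,21]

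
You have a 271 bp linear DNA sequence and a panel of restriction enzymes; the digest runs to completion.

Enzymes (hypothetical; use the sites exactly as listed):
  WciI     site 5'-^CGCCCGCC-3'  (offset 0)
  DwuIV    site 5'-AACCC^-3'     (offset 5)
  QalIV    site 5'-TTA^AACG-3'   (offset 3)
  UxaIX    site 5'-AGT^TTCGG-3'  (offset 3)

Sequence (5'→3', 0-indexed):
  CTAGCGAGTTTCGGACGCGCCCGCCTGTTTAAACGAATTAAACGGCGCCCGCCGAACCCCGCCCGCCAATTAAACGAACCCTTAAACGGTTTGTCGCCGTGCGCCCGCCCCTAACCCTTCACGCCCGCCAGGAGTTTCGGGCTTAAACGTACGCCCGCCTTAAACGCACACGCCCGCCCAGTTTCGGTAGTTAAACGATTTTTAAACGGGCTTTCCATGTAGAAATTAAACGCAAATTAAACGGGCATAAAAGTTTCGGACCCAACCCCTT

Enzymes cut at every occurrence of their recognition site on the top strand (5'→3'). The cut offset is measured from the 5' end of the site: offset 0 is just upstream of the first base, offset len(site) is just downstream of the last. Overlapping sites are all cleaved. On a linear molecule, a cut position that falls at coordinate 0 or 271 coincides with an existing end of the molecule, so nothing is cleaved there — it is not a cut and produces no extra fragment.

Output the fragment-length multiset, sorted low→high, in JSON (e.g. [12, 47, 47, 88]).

Site scan:
  WciI (CGCCCGCC, off=0): starts [17, 45, 59, 101, 121, 151, 170] → cuts [17, 45, 59, 101, 121, 151, 170]
  DwuIV (AACCC, off=5): starts [54, 76, 112, 263] → cuts [59, 81, 117, 268]
  QalIV (TTAAACG, off=3): starts [28, 37, 69, 81, 142, 159, 190, 201, 225, 236] → cuts [31, 40, 72, 84, 145, 162, 193, 204, 228, 239]
  UxaIX (AGTTTCGG, off=3): starts [6, 132, 179, 251] → cuts [9, 135, 182, 254]

All cut coordinates (distinct, sorted): [9, 17, 31, 40, 45, 59, 72, 81, 84, 101, 117, 121, 135, 145, 151, 162, 170, 182, 193, 204, 228, 239, 254, 268]

Fragments:
  [0,9): 9 bp
  [9,17): 8 bp
  [17,31): 14 bp
  [31,40): 9 bp
  [40,45): 5 bp
  [45,59): 14 bp
  [59,72): 13 bp
  [72,81): 9 bp
  [81,84): 3 bp
  [84,101): 17 bp
  [101,117): 16 bp
  [117,121): 4 bp
  [121,135): 14 bp
  [135,145): 10 bp
  [145,151): 6 bp
  [151,162): 11 bp
  [162,170): 8 bp
  [170,182): 12 bp
  [182,193): 11 bp
  [193,204): 11 bp
  [204,228): 24 bp
  [228,239): 11 bp
  [239,254): 15 bp
  [254,268): 14 bp
  [268,271): 3 bp

[3,3,4,5,6,8,8,9,9,9,10,11,11,11,11,12,13,14,14,14,14,15,16,17,24]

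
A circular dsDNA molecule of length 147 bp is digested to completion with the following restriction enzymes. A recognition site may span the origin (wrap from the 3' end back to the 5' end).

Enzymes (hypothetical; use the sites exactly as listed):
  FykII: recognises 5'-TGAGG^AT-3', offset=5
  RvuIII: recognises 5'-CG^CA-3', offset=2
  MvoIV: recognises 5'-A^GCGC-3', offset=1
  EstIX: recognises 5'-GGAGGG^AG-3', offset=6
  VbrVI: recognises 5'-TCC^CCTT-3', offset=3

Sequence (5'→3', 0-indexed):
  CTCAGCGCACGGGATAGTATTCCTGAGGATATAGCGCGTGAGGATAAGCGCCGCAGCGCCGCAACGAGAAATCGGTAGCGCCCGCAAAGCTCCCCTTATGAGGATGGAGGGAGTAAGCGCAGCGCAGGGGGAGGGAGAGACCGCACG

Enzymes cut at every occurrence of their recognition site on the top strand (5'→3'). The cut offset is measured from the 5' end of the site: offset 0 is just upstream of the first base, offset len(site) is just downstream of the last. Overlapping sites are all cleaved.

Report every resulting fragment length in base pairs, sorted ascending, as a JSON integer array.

Scan for sites:
  FykII (TGAGGAT, off=5): starts [23, 38, 98] → cuts [28, 43, 103]
  RvuIII (CGCA, off=2): starts [5, 51, 59, 82, 117, 122, 141] → cuts [7, 53, 61, 84, 119, 124, 143]
  MvoIV (AGCGC, off=1): starts [3, 32, 46, 54, 76, 115, 120] → cuts [4, 33, 47, 55, 77, 116, 121]
  EstIX (GGAGGGAG, off=6): starts [105, 129] → cuts [111, 135]
  VbrVI (TCCCCTT, off=3): starts [90] → cuts [93]

Pooled cuts: [4, 7, 28, 33, 43, 47, 53, 55, 61, 77, 84, 93, 103, 111, 116, 119, 121, 124, 135, 143]

Fragments:
  4→7: 3 bp
  7→28: 21 bp
  28→33: 5 bp
  33→43: 10 bp
  43→47: 4 bp
  47→53: 6 bp
  53→55: 2 bp
  55→61: 6 bp
  61→77: 16 bp
  77→84: 7 bp
  84→93: 9 bp
  93→103: 10 bp
  103→111: 8 bp
  111→116: 5 bp
  116→119: 3 bp
  119→121: 2 bp
  121→124: 3 bp
  124→135: 11 bp
  135→143: 8 bp
  143→4 (wrap): 147-143+4 = 8 bp

[2,2,3,3,3,4,5,5,6,6,7,8,8,8,9,10,10,11,16,21]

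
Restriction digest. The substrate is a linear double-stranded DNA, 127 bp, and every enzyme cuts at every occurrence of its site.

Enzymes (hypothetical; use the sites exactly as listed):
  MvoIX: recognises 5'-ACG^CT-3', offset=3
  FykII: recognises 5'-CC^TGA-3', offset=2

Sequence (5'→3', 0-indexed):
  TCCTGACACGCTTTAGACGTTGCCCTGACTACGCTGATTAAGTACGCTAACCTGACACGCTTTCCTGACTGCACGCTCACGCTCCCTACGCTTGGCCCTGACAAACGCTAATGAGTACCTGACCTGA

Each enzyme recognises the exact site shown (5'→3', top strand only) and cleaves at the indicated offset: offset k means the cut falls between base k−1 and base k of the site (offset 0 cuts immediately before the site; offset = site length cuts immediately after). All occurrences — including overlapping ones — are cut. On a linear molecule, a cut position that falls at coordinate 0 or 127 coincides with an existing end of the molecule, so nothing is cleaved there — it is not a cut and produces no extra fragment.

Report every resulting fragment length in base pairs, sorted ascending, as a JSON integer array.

[3,3,5,6,6,6,7,7,8,8,9,9,10,12,13,15]

Scan for sites:
  MvoIX (ACGCT, off=3): starts [7, 30, 43, 56, 72, 78, 87, 104] → cuts [10, 33, 46, 59, 75, 81, 90, 107]
  FykII (CCTGA, off=2): starts [1, 23, 50, 63, 96, 117, 122] → cuts [3, 25, 52, 65, 98, 119, 124]

All cut coordinates (distinct, sorted): [3, 10, 25, 33, 46, 52, 59, 65, 75, 81, 90, 98, 107, 119, 124]

Fragments:
  [0,3): 3 bp
  [3,10): 7 bp
  [10,25): 15 bp
  [25,33): 8 bp
  [33,46): 13 bp
  [46,52): 6 bp
  [52,59): 7 bp
  [59,65): 6 bp
  [65,75): 10 bp
  [75,81): 6 bp
  [81,90): 9 bp
  [90,98): 8 bp
  [98,107): 9 bp
  [107,119): 12 bp
  [119,124): 5 bp
  [124,127): 3 bp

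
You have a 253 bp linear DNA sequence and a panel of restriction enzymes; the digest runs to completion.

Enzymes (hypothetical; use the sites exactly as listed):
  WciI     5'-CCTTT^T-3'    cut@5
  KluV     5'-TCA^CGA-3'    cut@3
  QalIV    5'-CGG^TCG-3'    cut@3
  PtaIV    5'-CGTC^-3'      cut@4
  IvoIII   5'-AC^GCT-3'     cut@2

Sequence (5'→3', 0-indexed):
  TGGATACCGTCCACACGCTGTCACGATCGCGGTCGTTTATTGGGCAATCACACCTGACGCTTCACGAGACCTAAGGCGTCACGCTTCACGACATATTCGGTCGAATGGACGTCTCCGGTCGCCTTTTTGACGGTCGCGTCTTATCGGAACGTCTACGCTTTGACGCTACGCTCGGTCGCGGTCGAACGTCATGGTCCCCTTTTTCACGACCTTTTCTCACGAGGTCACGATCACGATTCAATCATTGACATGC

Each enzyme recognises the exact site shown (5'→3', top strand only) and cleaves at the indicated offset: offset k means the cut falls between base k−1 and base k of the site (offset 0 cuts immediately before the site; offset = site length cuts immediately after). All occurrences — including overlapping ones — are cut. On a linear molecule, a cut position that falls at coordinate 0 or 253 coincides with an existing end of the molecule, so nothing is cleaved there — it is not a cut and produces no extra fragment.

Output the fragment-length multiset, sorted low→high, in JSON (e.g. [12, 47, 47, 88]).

Per-enzyme occurrences:
  WciI (CCTTTT, off=5): starts [121, 197, 209] → cuts [126, 202, 214]
  KluV (TCACGA, off=3): starts [20, 61, 85, 203, 216, 224, 230] → cuts [23, 64, 88, 206, 219, 227, 233]
  QalIV (CGGTCG, off=3): starts [29, 97, 115, 130, 172, 178] → cuts [32, 100, 118, 133, 175, 181]
  PtaIV (CGTC, off=4): starts [7, 76, 109, 136, 149, 186] → cuts [11, 80, 113, 140, 153, 190]
  IvoIII (ACGCT, off=2): starts [14, 56, 80, 154, 162, 167] → cuts [16, 58, 82, 156, 164, 169]

All cut coordinates (distinct, sorted): [11, 16, 23, 32, 58, 64, 80, 82, 88, 100, 113, 118, 126, 133, 140, 153, 156, 164, 169, 175, 181, 190, 202, 206, 214, 219, 227, 233]

Fragment lengths:
  [0,11): 11 bp
  [11,16): 5 bp
  [16,23): 7 bp
  [23,32): 9 bp
  [32,58): 26 bp
  [58,64): 6 bp
  [64,80): 16 bp
  [80,82): 2 bp
  [82,88): 6 bp
  [88,100): 12 bp
  [100,113): 13 bp
  [113,118): 5 bp
  [118,126): 8 bp
  [126,133): 7 bp
  [133,140): 7 bp
  [140,153): 13 bp
  [153,156): 3 bp
  [156,164): 8 bp
  [164,169): 5 bp
  [169,175): 6 bp
  [175,181): 6 bp
  [181,190): 9 bp
  [190,202): 12 bp
  [202,206): 4 bp
  [206,214): 8 bp
  [214,219): 5 bp
  [219,227): 8 bp
  [227,233): 6 bp
  [233,253): 20 bp

[2,3,4,5,5,5,5,6,6,6,6,6,7,7,7,8,8,8,8,9,9,11,12,12,13,13,16,20,26]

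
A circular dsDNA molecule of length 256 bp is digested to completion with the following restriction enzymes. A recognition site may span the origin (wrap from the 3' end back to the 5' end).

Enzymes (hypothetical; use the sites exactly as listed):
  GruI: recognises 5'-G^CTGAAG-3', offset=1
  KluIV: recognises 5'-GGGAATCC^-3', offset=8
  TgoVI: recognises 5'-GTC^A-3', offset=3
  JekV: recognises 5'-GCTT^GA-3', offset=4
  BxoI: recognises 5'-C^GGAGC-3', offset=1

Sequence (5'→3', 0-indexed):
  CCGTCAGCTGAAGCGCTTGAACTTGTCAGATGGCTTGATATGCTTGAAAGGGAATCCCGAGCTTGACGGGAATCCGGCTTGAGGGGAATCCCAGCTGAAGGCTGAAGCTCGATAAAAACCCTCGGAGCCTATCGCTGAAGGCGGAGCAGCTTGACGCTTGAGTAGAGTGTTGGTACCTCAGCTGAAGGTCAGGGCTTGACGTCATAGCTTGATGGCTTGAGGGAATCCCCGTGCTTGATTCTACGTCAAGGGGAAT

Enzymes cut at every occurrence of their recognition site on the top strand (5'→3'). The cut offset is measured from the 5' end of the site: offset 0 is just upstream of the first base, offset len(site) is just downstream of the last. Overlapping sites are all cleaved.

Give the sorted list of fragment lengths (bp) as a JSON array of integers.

Site scan:
  GruI (GCTGAAG, off=1): starts [6, 93, 100, 133, 180] → cuts [7, 94, 101, 134, 181]
  KluIV (GGGAATCC, off=8): starts [49, 67, 83, 220, 250] → cuts [2, 57, 75, 91, 228]
  TgoVI (GTCA, off=3): starts [2, 24, 187, 200, 244] → cuts [5, 27, 190, 203, 247]
  JekV (GCTTGA, off=4): starts [14, 32, 41, 60, 76, 148, 155, 193, 206, 214, 232] → cuts [18, 36, 45, 64, 80, 152, 159, 197, 210, 218, 236]
  BxoI (CGGAGC, off=1): starts [122, 141] → cuts [123, 142]

Pooled cuts: [2, 5, 7, 18, 27, 36, 45, 57, 64, 75, 80, 91, 94, 101, 123, 134, 142, 152, 159, 181, 190, 197, 203, 210, 218, 228, 236, 247]

Fragment lengths:
  2→5: 3 bp
  5→7: 2 bp
  7→18: 11 bp
  18→27: 9 bp
  27→36: 9 bp
  36→45: 9 bp
  45→57: 12 bp
  57→64: 7 bp
  64→75: 11 bp
  75→80: 5 bp
  80→91: 11 bp
  91→94: 3 bp
  94→101: 7 bp
  101→123: 22 bp
  123→134: 11 bp
  134→142: 8 bp
  142→152: 10 bp
  152→159: 7 bp
  159→181: 22 bp
  181→190: 9 bp
  190→197: 7 bp
  197→203: 6 bp
  203→210: 7 bp
  210→218: 8 bp
  218→228: 10 bp
  228→236: 8 bp
  236→247: 11 bp
  247→2 (wrap): 256-247+2 = 11 bp

[2,3,3,5,6,7,7,7,7,7,8,8,8,9,9,9,9,10,10,11,11,11,11,11,11,12,22,22]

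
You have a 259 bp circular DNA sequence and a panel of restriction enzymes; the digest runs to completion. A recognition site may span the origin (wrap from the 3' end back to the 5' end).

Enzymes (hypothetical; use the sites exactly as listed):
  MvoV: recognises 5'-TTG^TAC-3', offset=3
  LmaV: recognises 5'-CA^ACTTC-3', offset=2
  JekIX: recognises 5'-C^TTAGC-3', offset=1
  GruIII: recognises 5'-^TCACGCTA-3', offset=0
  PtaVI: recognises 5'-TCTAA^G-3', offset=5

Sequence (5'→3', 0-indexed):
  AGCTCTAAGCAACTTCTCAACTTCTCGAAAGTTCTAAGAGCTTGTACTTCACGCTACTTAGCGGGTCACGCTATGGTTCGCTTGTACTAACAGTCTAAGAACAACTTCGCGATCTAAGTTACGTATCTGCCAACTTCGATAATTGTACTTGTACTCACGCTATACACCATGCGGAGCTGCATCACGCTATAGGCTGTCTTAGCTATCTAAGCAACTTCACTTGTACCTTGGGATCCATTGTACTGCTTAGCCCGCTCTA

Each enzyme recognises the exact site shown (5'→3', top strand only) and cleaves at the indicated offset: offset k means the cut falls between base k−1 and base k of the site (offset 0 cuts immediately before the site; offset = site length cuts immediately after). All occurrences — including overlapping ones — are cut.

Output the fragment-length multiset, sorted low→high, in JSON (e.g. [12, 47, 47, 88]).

[3,3,3,4,5,6,6,7,7,8,8,9,10,12,13,14,14,14,15,17,17,18,19,27]

Site scan:
  MvoV TTGTAC/3: at [41, 81, 142, 148, 220, 237] ⇒ [44, 84, 145, 151, 223, 240]
  LmaV CAACTTC/2: at [9, 17, 101, 130, 211] ⇒ [11, 19, 103, 132, 213]
  JekIX CTTAGC/1: at [56, 197, 245] ⇒ [57, 198, 246]
  GruIII TCACGCTA/0: at [48, 65, 154, 181] ⇒ [48, 65, 154, 181]
  PtaVI TCTAAG/5: at [3, 32, 93, 112, 205, 255] ⇒ [1, 8, 37, 98, 117, 210]

All cut coordinates (distinct, sorted): [1, 8, 11, 19, 37, 44, 48, 57, 65, 84, 98, 103, 117, 132, 145, 151, 154, 181, 198, 210, 213, 223, 240, 246]

Fragment lengths:
  1→8: 7 bp
  8→11: 3 bp
  11→19: 8 bp
  19→37: 18 bp
  37→44: 7 bp
  44→48: 4 bp
  48→57: 9 bp
  57→65: 8 bp
  65→84: 19 bp
  84→98: 14 bp
  98→103: 5 bp
  103→117: 14 bp
  117→132: 15 bp
  132→145: 13 bp
  145→151: 6 bp
  151→154: 3 bp
  154→181: 27 bp
  181→198: 17 bp
  198→210: 12 bp
  210→213: 3 bp
  213→223: 10 bp
  223→240: 17 bp
  240→246: 6 bp
  246→1 (wrap): 259-246+1 = 14 bp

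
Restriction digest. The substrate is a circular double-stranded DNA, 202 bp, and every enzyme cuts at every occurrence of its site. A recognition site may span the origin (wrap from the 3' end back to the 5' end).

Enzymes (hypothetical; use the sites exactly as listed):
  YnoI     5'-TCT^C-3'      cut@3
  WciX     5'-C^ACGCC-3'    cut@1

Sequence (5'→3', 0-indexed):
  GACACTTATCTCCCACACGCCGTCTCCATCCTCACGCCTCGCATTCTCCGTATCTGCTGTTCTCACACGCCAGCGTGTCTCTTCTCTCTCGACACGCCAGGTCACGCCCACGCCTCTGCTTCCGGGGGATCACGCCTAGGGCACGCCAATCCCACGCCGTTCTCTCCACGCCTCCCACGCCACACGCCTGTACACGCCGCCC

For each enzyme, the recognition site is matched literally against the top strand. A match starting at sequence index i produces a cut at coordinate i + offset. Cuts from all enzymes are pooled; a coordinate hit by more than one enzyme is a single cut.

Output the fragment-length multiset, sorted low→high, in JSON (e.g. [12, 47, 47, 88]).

Site scan:
  YnoI TCTC/3: at [8, 22, 44, 60, 77, 82, 84, 86, 160, 162] ⇒ [11, 25, 47, 63, 80, 85, 87, 89, 163, 165]
  WciX CACGCC/1: at [15, 32, 65, 92, 102, 108, 130, 141, 152, 166, 175, 182, 192] ⇒ [16, 33, 66, 93, 103, 109, 131, 142, 153, 167, 176, 183, 193]

Pooled cuts: [11, 16, 25, 33, 47, 63, 66, 80, 85, 87, 89, 93, 103, 109, 131, 142, 153, 163, 165, 167, 176, 183, 193]

Fragment lengths:
  11→16: 5 bp
  16→25: 9 bp
  25→33: 8 bp
  33→47: 14 bp
  47→63: 16 bp
  63→66: 3 bp
  66→80: 14 bp
  80→85: 5 bp
  85→87: 2 bp
  87→89: 2 bp
  89→93: 4 bp
  93→103: 10 bp
  103→109: 6 bp
  109→131: 22 bp
  131→142: 11 bp
  142→153: 11 bp
  153→163: 10 bp
  163→165: 2 bp
  165→167: 2 bp
  167→176: 9 bp
  176→183: 7 bp
  183→193: 10 bp
  193→11 (wrap): 202-193+11 = 20 bp

[2,2,2,2,3,4,5,5,6,7,8,9,9,10,10,10,11,11,14,14,16,20,22]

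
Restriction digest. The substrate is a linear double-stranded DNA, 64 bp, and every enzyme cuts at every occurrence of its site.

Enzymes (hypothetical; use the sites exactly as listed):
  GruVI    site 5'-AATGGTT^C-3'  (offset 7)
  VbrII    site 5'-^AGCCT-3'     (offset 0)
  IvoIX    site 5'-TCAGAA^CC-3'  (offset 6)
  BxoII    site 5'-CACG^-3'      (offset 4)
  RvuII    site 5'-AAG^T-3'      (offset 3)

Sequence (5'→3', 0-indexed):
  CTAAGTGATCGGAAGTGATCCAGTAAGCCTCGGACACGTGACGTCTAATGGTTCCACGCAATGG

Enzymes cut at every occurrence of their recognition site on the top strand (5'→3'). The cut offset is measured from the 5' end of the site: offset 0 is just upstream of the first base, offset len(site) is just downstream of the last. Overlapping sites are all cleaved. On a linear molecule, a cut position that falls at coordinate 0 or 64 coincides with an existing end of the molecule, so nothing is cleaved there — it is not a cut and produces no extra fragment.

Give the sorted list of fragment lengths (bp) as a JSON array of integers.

Per-enzyme occurrences:
  GruVI AATGGTTC/7: at [46] ⇒ [53]
  VbrII AGCCT/0: at [25] ⇒ [25]
  IvoIX (TCAGAACC, off=6): no sites
  BxoII CACG/4: at [34, 54] ⇒ [38, 58]
  RvuII AAGT/3: at [2, 12] ⇒ [5, 15]

All cut coordinates (distinct, sorted): [5, 15, 25, 38, 53, 58]

Fragment lengths:
  [0,5): 5 bp
  [5,15): 10 bp
  [15,25): 10 bp
  [25,38): 13 bp
  [38,53): 15 bp
  [53,58): 5 bp
  [58,64): 6 bp

[5,5,6,10,10,13,15]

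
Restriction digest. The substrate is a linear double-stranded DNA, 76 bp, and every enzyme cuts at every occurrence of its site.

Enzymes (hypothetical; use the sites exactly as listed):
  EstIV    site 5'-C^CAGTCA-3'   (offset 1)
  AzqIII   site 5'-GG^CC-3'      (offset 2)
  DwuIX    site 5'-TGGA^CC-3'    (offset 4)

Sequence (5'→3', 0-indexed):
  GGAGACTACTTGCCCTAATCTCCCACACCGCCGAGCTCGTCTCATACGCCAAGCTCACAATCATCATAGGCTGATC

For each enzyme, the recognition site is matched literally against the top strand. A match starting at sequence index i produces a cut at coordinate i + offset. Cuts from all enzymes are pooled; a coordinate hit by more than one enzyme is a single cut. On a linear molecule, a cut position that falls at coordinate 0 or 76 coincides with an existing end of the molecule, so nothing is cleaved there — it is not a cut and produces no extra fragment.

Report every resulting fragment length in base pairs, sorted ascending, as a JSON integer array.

Per-enzyme occurrences:
  EstIV (CCAGTCA, off=1): no sites
  AzqIII (GGCC, off=2): no sites
  DwuIX (TGGACC, off=4): no sites

All cut coordinates (distinct, sorted): ∅

Fragments:
  no cuts → one linear fragment of 76 bp

[76]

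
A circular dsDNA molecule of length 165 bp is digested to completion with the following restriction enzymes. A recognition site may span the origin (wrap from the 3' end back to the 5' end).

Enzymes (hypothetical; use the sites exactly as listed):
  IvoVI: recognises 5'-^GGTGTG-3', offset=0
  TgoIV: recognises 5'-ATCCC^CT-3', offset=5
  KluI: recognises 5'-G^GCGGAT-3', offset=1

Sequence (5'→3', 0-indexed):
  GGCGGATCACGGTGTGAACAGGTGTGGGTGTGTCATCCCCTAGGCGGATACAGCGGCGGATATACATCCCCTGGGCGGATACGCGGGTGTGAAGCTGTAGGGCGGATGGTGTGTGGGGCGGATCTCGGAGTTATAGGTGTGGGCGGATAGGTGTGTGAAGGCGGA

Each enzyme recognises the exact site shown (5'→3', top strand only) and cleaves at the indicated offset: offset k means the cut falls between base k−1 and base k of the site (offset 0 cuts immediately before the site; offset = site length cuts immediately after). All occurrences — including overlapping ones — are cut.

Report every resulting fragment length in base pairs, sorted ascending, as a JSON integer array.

Scan for sites:
  IvoVI GGTGTG/0: at [10, 20, 26, 85, 107, 135, 149] ⇒ [10, 20, 26, 85, 107, 135, 149]
  TgoIV ATCCCCT/5: at [34, 65] ⇒ [39, 70]
  KluI GGCGGAT/1: at [0, 42, 54, 73, 100, 116, 141] ⇒ [1, 43, 55, 74, 101, 117, 142]

Pooled cuts: [1, 10, 20, 26, 39, 43, 55, 70, 74, 85, 101, 107, 117, 135, 142, 149]

Fragments:
  1→10: 9 bp
  10→20: 10 bp
  20→26: 6 bp
  26→39: 13 bp
  39→43: 4 bp
  43→55: 12 bp
  55→70: 15 bp
  70→74: 4 bp
  74→85: 11 bp
  85→101: 16 bp
  101→107: 6 bp
  107→117: 10 bp
  117→135: 18 bp
  135→142: 7 bp
  142→149: 7 bp
  149→1 (wrap): 165-149+1 = 17 bp

[4,4,6,6,7,7,9,10,10,11,12,13,15,16,17,18]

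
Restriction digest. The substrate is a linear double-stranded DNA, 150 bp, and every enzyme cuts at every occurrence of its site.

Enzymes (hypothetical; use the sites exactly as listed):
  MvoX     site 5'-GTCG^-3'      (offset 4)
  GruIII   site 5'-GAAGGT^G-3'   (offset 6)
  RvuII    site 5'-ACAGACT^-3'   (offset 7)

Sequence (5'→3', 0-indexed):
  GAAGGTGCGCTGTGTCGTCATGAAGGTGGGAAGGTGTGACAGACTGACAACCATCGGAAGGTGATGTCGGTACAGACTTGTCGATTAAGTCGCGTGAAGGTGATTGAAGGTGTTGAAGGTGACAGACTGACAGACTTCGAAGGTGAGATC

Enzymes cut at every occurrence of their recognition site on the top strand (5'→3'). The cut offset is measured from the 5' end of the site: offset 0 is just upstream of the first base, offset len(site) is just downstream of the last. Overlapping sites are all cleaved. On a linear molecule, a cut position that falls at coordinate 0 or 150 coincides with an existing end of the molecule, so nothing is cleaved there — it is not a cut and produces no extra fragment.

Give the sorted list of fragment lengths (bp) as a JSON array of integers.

Site scan:
  MvoX (GTCG, off=4): starts [13, 65, 79, 88] → cuts [17, 69, 83, 92]
  GruIII (GAAGGTG, off=6): starts [0, 21, 29, 56, 95, 105, 114, 138] → cuts [6, 27, 35, 62, 101, 111, 120, 144]
  RvuII (ACAGACT, off=7): starts [38, 71, 121, 129] → cuts [45, 78, 128, 136]

Pooled cuts: [6, 17, 27, 35, 45, 62, 69, 78, 83, 92, 101, 111, 120, 128, 136, 144]

Fragments:
  [0,6): 6 bp
  [6,17): 11 bp
  [17,27): 10 bp
  [27,35): 8 bp
  [35,45): 10 bp
  [45,62): 17 bp
  [62,69): 7 bp
  [69,78): 9 bp
  [78,83): 5 bp
  [83,92): 9 bp
  [92,101): 9 bp
  [101,111): 10 bp
  [111,120): 9 bp
  [120,128): 8 bp
  [128,136): 8 bp
  [136,144): 8 bp
  [144,150): 6 bp

[5,6,6,7,8,8,8,8,9,9,9,9,10,10,10,11,17]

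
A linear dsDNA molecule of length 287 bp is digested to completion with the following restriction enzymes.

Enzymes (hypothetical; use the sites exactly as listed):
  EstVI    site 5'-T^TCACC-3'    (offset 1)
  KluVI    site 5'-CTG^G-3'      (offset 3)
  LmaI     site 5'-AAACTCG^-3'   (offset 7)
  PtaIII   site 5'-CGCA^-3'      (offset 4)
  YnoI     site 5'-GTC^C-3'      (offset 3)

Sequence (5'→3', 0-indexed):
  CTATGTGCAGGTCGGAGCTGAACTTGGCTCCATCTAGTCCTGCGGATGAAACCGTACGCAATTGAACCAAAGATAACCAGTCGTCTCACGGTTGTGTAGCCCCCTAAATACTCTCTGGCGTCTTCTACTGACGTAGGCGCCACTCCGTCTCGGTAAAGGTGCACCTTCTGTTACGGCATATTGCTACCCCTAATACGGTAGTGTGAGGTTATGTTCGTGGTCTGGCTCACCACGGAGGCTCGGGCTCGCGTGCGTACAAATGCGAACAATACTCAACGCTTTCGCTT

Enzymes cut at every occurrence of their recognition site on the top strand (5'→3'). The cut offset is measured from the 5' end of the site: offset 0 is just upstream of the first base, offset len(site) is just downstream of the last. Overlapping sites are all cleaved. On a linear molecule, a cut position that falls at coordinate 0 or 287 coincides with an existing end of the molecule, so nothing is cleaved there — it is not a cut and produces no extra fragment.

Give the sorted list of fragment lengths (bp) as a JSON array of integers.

Scan for sites:
  EstVI (TTCACC, off=1): no sites
  KluVI (CTGG, off=3): starts [114, 221] → cuts [117, 224]
  LmaI (AAACTCG, off=7): no sites
  PtaIII (CGCA, off=4): starts [56] → cuts [60]
  YnoI (GTCC, off=3): starts [36] → cuts [39]

All cut coordinates (distinct, sorted): [39, 60, 117, 224]

Fragments:
  [0,39): 39 bp
  [39,60): 21 bp
  [60,117): 57 bp
  [117,224): 107 bp
  [224,287): 63 bp

[21,39,57,63,107]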